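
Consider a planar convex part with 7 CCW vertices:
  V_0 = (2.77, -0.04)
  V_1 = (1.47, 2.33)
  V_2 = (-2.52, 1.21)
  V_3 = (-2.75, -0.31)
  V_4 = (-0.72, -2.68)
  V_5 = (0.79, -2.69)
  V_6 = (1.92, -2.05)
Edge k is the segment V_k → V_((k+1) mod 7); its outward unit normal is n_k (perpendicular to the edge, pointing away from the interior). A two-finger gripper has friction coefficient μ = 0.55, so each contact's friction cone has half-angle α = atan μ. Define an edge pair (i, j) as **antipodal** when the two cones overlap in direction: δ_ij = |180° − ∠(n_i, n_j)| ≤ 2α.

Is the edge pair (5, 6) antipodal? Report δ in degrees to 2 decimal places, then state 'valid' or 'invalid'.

δ = 142.45°, invalid

α = atan 0.55 = 28.81°;  2α = 57.62°
edge 5: e_5 = (+1.13, +0.64);  n_5 = (+0.4928, -0.8701)
edge 6: e_6 = (+0.85, +2.01);  n_6 = (+0.9210, -0.3895)
∠(n_5, n_6) = 37.55°
δ = |180° − 37.55°| = 142.45°
142.45° > 2α = 57.62°  →  invalid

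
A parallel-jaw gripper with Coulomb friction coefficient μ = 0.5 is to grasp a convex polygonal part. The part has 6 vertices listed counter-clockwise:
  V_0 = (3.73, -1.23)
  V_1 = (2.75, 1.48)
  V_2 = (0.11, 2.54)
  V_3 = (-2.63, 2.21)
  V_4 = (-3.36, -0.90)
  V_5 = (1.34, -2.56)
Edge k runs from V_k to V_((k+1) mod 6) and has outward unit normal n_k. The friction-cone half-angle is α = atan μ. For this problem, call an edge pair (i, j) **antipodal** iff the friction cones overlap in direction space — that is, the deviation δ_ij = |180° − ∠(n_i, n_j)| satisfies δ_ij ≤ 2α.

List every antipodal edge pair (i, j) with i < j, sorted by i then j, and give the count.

α = atan 0.5 = 26.57°;  2α = 53.13°
n_0 = (+0.9404, +0.3401)
n_1 = (+0.3726, +0.9280)
n_2 = (-0.1196, +0.9928)
n_3 = (-0.9735, +0.2285)
n_4 = (-0.3330, -0.9429)
n_5 = (+0.4863, -0.8738)
  (0,1): δ = 131.76°  ·
  (0,2): δ = 103.01°  ·
  (0,3): δ = 33.09°  ✓
  (0,4): δ = 50.67°  ✓
  (0,5): δ = 99.21°  ·
  (1,2): δ = 151.26°  ·
  (1,3): δ = 81.33°  ·
  (1,4): δ = 2.42°  ✓
  (1,5): δ = 50.97°  ✓
  (2,3): δ = 110.08°  ·
  (2,4): δ = 26.32°  ✓
  (2,5): δ = 22.23°  ✓
  (3,4): δ = 96.24°  ·
  (3,5): δ = 47.69°  ✓
  (4,5): δ = 131.45°  ·
antipodal pairs: 7

count = 7; pairs: (0,3), (0,4), (1,4), (1,5), (2,4), (2,5), (3,5)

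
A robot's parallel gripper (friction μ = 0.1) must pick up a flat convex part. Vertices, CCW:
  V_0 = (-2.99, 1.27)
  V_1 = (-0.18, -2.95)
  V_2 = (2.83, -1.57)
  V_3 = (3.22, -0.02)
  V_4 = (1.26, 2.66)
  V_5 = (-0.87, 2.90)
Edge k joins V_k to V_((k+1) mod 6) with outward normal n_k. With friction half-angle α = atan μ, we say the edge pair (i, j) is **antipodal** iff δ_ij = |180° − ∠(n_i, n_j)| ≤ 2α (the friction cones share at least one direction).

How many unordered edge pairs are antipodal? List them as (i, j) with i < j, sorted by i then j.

count = 1; pairs: (0,3)

α = atan 0.1 = 5.71°;  2α = 11.42°
n_0 = (-0.8324, -0.5542)
n_1 = (+0.4168, -0.9090)
n_2 = (+0.9698, -0.2440)
n_3 = (+0.8072, +0.5903)
n_4 = (+0.1120, +0.9937)
n_5 = (-0.6095, +0.7928)
  (0,1): δ = 99.03°  ·
  (0,2): δ = 47.78°  ·
  (0,3): δ = 2.52°  ✓
  (0,4): δ = 49.91°  ·
  (0,5): δ = 93.90°  ·
  (1,2): δ = 128.75°  ·
  (1,3): δ = 78.45°  ·
  (1,4): δ = 31.06°  ·
  (1,5): δ = 12.93°  ·
  (2,3): δ = 129.70°  ·
  (2,4): δ = 82.31°  ·
  (2,5): δ = 38.32°  ·
  (3,4): δ = 132.61°  ·
  (3,5): δ = 88.62°  ·
  (4,5): δ = 136.02°  ·
antipodal pairs: 1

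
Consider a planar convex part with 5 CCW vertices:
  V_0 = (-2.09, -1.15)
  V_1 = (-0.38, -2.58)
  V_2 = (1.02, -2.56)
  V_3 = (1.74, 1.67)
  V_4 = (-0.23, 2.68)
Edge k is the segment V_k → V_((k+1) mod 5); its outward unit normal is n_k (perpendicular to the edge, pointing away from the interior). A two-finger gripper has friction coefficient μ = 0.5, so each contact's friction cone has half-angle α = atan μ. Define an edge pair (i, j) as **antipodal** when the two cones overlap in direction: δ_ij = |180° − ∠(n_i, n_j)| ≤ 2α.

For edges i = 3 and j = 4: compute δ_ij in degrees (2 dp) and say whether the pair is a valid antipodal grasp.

α = atan 0.5 = 26.57°;  2α = 53.13°
edge 3: e_3 = (-1.97, +1.01);  n_3 = (+0.4562, +0.8899)
edge 4: e_4 = (-1.86, -3.83);  n_4 = (-0.8995, +0.4368)
∠(n_3, n_4) = 91.24°
δ = |180° − 91.24°| = 88.76°
88.76° > 2α = 53.13°  →  invalid

δ = 88.76°, invalid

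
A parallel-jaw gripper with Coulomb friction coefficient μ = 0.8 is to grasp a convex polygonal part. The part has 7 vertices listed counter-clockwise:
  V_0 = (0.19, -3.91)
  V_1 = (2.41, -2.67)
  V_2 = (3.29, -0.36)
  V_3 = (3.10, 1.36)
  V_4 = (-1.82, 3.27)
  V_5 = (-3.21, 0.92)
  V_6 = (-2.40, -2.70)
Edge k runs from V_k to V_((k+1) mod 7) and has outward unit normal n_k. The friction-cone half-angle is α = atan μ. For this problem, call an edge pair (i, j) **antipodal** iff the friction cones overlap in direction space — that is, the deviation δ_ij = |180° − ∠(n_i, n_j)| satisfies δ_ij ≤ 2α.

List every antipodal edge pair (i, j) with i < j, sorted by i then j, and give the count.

count = 10; pairs: (0,3), (0,4), (0,5), (1,4), (1,5), (2,4), (2,5), (2,6), (3,5), (3,6)

α = atan 0.8 = 38.66°;  2α = 77.32°
n_0 = (+0.4876, -0.8730)
n_1 = (+0.9345, -0.3560)
n_2 = (+0.9940, +0.1098)
n_3 = (+0.3619, +0.9322)
n_4 = (-0.8607, +0.5091)
n_5 = (-0.9759, -0.2184)
n_6 = (-0.4233, -0.9060)
  (0,1): δ = 140.04°  ·
  (0,2): δ = 112.88°  ·
  (0,3): δ = 50.40°  ✓
  (0,4): δ = 30.21°  ✓
  (0,5): δ = 73.43°  ✓
  (0,6): δ = 125.77°  ·
  (1,2): δ = 152.84°  ·
  (1,3): δ = 90.36°  ·
  (1,4): δ = 9.75°  ✓
  (1,5): δ = 33.47°  ✓
  (1,6): δ = 85.81°  ·
  (2,3): δ = 117.52°  ·
  (2,4): δ = 36.91°  ✓
  (2,5): δ = 6.31°  ✓
  (2,6): δ = 58.66°  ✓
  (3,4): δ = 99.39°  ·
  (3,5): δ = 56.17°  ✓
  (3,6): δ = 3.82°  ✓
  (4,5): δ = 136.78°  ·
  (4,6): δ = 84.44°  ·
  (5,6): δ = 127.65°  ·
antipodal pairs: 10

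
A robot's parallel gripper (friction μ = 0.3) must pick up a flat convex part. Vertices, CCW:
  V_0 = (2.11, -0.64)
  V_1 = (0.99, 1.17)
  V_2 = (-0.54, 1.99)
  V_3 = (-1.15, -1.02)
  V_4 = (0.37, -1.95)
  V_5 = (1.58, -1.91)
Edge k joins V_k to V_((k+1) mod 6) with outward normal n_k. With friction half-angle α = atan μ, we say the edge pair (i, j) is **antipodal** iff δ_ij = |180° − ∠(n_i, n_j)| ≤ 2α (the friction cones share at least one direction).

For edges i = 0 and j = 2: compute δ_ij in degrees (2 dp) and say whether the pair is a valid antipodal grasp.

δ = 43.20°, invalid

α = atan 0.3 = 16.70°;  2α = 33.40°
edge 0: e_0 = (-1.12, +1.81);  n_0 = (+0.8504, +0.5262)
edge 2: e_2 = (-0.61, -3.01);  n_2 = (-0.9801, +0.1986)
∠(n_0, n_2) = 136.80°
δ = |180° − 136.80°| = 43.20°
43.20° > 2α = 33.40°  →  invalid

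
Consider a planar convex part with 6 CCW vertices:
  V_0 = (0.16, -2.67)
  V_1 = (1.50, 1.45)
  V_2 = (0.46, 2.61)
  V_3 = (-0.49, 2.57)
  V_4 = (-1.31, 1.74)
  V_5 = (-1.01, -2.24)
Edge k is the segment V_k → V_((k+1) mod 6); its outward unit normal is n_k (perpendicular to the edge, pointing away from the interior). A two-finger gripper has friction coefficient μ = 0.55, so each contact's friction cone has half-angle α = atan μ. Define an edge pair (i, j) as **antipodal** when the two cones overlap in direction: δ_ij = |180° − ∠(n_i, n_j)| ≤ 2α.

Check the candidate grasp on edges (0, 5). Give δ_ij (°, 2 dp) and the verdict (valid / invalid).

δ = 87.84°, invalid

α = atan 0.55 = 28.81°;  2α = 57.62°
edge 0: e_0 = (+1.34, +4.12);  n_0 = (+0.9510, -0.3093)
edge 5: e_5 = (+1.17, -0.43);  n_5 = (-0.3450, -0.9386)
∠(n_0, n_5) = 92.16°
δ = |180° − 92.16°| = 87.84°
87.84° > 2α = 57.62°  →  invalid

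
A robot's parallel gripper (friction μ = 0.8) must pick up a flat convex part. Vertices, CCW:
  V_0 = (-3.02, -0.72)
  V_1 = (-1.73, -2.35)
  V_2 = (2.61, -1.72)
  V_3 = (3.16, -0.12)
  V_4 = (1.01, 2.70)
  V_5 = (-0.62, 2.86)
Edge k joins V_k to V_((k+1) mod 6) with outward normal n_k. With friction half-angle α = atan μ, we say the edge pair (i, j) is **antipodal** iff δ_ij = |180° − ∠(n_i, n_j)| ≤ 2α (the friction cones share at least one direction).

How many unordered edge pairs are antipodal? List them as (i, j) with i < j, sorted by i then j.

count = 9; pairs: (0,2), (0,3), (0,4), (1,3), (1,4), (1,5), (2,4), (2,5), (3,5)

α = atan 0.8 = 38.66°;  2α = 77.32°
n_0 = (-0.7841, -0.6206)
n_1 = (+0.1437, -0.9896)
n_2 = (+0.9457, -0.3251)
n_3 = (+0.7952, +0.6063)
n_4 = (+0.0977, +0.9952)
n_5 = (-0.8306, +0.5568)
  (0,1): δ = 120.10°  ·
  (0,2): δ = 57.33°  ✓
  (0,3): δ = 1.04°  ✓
  (0,4): δ = 46.04°  ✓
  (0,5): δ = 107.80°  ·
  (1,2): δ = 117.23°  ·
  (1,3): δ = 60.94°  ✓
  (1,4): δ = 13.87°  ✓
  (1,5): δ = 47.90°  ✓
  (2,3): δ = 123.71°  ·
  (2,4): δ = 76.64°  ✓
  (2,5): δ = 14.87°  ✓
  (3,4): δ = 132.93°  ·
  (3,5): δ = 71.16°  ✓
  (4,5): δ = 118.23°  ·
antipodal pairs: 9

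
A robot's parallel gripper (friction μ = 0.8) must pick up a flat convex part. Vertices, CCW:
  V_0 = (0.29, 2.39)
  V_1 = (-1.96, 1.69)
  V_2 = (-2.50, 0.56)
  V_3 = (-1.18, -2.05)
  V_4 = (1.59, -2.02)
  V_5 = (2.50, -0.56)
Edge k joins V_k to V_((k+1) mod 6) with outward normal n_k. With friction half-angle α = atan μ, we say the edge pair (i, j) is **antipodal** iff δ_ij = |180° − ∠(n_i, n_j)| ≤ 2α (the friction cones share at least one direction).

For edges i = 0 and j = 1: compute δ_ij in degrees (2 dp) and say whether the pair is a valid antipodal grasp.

α = atan 0.8 = 38.66°;  2α = 77.32°
edge 0: e_0 = (-2.25, -0.70);  n_0 = (-0.2971, +0.9549)
edge 1: e_1 = (-0.54, -1.13);  n_1 = (-0.9023, +0.4312)
∠(n_0, n_1) = 47.18°
δ = |180° − 47.18°| = 132.82°
132.82° > 2α = 77.32°  →  invalid

δ = 132.82°, invalid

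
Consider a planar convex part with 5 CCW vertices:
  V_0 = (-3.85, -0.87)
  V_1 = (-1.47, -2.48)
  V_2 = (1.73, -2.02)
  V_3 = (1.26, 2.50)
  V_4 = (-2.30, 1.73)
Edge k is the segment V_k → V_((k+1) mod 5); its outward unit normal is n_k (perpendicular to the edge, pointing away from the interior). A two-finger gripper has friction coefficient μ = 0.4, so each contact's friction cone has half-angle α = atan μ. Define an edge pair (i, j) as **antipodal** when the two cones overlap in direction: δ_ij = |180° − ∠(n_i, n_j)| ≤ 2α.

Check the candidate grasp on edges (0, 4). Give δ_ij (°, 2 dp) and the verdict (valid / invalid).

δ = 93.28°, invalid

α = atan 0.4 = 21.80°;  2α = 43.60°
edge 0: e_0 = (+2.38, -1.61);  n_0 = (-0.5603, -0.8283)
edge 4: e_4 = (-1.55, -2.60);  n_4 = (-0.8589, +0.5121)
∠(n_0, n_4) = 86.72°
δ = |180° − 86.72°| = 93.28°
93.28° > 2α = 43.60°  →  invalid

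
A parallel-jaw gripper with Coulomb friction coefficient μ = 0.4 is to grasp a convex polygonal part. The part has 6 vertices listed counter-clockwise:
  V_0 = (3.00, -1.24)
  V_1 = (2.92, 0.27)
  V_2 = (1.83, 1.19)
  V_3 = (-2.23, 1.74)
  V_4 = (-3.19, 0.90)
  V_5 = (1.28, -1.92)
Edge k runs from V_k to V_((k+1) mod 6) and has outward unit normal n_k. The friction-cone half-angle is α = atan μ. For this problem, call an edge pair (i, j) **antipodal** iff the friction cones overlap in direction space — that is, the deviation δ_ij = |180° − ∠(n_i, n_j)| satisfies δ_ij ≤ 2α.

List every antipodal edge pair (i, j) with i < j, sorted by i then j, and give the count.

count = 4; pairs: (1,4), (2,4), (2,5), (3,5)

α = atan 0.4 = 21.80°;  2α = 43.60°
n_0 = (+0.9986, +0.0529)
n_1 = (+0.6450, +0.7642)
n_2 = (+0.1342, +0.9909)
n_3 = (-0.6585, +0.7526)
n_4 = (-0.5336, -0.8458)
n_5 = (+0.3677, -0.9300)
  (0,1): δ = 133.20°  ·
  (0,2): δ = 100.75°  ·
  (0,3): δ = 51.85°  ·
  (0,4): δ = 54.72°  ·
  (0,5): δ = 108.54°  ·
  (1,2): δ = 147.55°  ·
  (1,3): δ = 98.65°  ·
  (1,4): δ = 7.92°  ✓
  (1,5): δ = 61.74°  ·
  (2,3): δ = 131.10°  ·
  (2,4): δ = 24.53°  ✓
  (2,5): δ = 29.29°  ✓
  (3,4): δ = 73.43°  ·
  (3,5): δ = 19.61°  ✓
  (4,5): δ = 126.18°  ·
antipodal pairs: 4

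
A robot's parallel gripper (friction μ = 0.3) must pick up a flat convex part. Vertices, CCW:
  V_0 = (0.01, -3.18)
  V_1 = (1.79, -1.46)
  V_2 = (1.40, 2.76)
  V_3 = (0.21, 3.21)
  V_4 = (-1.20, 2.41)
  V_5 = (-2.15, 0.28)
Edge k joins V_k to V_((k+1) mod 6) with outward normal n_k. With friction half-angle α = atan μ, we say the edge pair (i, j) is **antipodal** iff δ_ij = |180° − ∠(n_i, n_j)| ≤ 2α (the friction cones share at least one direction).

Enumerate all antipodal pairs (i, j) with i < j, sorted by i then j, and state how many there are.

count = 4; pairs: (0,3), (0,4), (1,4), (1,5)

α = atan 0.3 = 16.70°;  2α = 33.40°
n_0 = (+0.6949, -0.7191)
n_1 = (+0.9958, +0.0920)
n_2 = (+0.3537, +0.9354)
n_3 = (-0.4935, +0.8698)
n_4 = (-0.9133, +0.4073)
n_5 = (-0.8483, -0.5296)
  (0,1): δ = 128.74°  ·
  (0,2): δ = 64.73°  ·
  (0,3): δ = 14.45°  ✓
  (0,4): δ = 21.94°  ✓
  (0,5): δ = 77.96°  ·
  (1,2): δ = 115.99°  ·
  (1,3): δ = 65.71°  ·
  (1,4): δ = 29.32°  ✓
  (1,5): δ = 26.70°  ✓
  (2,3): δ = 129.72°  ·
  (2,4): δ = 93.32°  ·
  (2,5): δ = 37.31°  ·
  (3,4): δ = 143.61°  ·
  (3,5): δ = 87.59°  ·
  (4,5): δ = 123.99°  ·
antipodal pairs: 4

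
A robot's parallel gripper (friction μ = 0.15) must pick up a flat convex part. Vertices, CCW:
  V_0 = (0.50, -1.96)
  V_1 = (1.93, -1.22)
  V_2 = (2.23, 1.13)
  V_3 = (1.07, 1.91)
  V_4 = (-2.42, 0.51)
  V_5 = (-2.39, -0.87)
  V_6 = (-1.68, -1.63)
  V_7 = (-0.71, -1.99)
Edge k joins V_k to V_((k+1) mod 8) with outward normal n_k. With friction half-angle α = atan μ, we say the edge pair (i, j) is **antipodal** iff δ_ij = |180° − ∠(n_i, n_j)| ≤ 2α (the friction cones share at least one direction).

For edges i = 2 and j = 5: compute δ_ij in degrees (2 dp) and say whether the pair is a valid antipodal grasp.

α = atan 0.15 = 8.53°;  2α = 17.06°
edge 2: e_2 = (-1.16, +0.78);  n_2 = (+0.5580, +0.8298)
edge 5: e_5 = (+0.71, -0.76);  n_5 = (-0.7307, -0.6827)
∠(n_2, n_5) = 166.97°
δ = |180° − 166.97°| = 13.03°
13.03° ≤ 2α = 17.06°  →  valid

δ = 13.03°, valid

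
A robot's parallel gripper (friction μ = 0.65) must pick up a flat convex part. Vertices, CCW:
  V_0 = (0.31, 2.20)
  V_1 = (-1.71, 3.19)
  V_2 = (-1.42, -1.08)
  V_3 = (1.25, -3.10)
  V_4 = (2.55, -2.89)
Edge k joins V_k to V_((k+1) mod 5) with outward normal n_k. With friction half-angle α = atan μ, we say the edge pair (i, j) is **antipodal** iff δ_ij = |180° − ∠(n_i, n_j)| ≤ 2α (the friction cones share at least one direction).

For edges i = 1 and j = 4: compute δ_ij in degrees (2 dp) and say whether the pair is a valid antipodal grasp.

α = atan 0.65 = 33.02°;  2α = 66.05°
edge 1: e_1 = (+0.29, -4.27);  n_1 = (-0.9977, -0.0678)
edge 4: e_4 = (-2.24, +5.09);  n_4 = (+0.9153, +0.4028)
∠(n_1, n_4) = 160.13°
δ = |180° − 160.13°| = 19.87°
19.87° ≤ 2α = 66.05°  →  valid

δ = 19.87°, valid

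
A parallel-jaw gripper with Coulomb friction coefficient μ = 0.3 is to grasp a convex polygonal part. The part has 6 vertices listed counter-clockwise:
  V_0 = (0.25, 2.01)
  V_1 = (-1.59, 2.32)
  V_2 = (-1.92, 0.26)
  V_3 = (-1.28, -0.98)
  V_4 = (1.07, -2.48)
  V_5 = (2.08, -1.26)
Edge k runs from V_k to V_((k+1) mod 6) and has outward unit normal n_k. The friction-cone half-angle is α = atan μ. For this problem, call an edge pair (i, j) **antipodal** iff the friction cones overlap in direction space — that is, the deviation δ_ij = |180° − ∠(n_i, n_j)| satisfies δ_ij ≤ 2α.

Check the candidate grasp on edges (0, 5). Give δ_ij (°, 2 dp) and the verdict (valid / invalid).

α = atan 0.3 = 16.70°;  2α = 33.40°
edge 0: e_0 = (-1.84, +0.31);  n_0 = (+0.1661, +0.9861)
edge 5: e_5 = (-1.83, +3.27);  n_5 = (+0.8726, +0.4884)
∠(n_0, n_5) = 51.20°
δ = |180° − 51.20°| = 128.80°
128.80° > 2α = 33.40°  →  invalid

δ = 128.80°, invalid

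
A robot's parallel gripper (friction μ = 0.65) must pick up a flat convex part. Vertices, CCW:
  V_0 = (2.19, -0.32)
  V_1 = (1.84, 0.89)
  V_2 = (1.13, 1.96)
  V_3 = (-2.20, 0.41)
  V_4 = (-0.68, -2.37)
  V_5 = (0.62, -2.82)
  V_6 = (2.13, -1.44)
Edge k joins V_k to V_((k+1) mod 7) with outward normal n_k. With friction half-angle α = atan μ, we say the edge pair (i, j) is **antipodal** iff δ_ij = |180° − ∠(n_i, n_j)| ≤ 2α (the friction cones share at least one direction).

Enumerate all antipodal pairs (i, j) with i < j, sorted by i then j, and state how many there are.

α = atan 0.65 = 33.02°;  2α = 66.05°
n_0 = (+0.9606, +0.2779)
n_1 = (+0.8332, +0.5529)
n_2 = (-0.4220, +0.9066)
n_3 = (-0.8774, -0.4797)
n_4 = (-0.3271, -0.9450)
n_5 = (+0.6746, -0.7382)
n_6 = (+0.9986, -0.0535)
  (0,1): δ = 162.57°  ·
  (0,2): δ = 81.17°  ·
  (0,3): δ = 12.54°  ✓
  (0,4): δ = 54.77°  ✓
  (0,5): δ = 116.29°  ·
  (0,6): δ = 160.80°  ·
  (1,2): δ = 98.61°  ·
  (1,3): δ = 4.90°  ✓
  (1,4): δ = 37.34°  ✓
  (1,5): δ = 98.86°  ·
  (1,6): δ = 143.37°  ·
  (2,3): δ = 86.29°  ·
  (2,4): δ = 44.05°  ✓
  (2,5): δ = 17.46°  ✓
  (2,6): δ = 61.97°  ✓
  (3,4): δ = 137.76°  ·
  (3,5): δ = 76.24°  ·
  (3,6): δ = 31.73°  ✓
  (4,5): δ = 118.48°  ·
  (4,6): δ = 73.97°  ·
  (5,6): δ = 135.49°  ·
antipodal pairs: 8

count = 8; pairs: (0,3), (0,4), (1,3), (1,4), (2,4), (2,5), (2,6), (3,6)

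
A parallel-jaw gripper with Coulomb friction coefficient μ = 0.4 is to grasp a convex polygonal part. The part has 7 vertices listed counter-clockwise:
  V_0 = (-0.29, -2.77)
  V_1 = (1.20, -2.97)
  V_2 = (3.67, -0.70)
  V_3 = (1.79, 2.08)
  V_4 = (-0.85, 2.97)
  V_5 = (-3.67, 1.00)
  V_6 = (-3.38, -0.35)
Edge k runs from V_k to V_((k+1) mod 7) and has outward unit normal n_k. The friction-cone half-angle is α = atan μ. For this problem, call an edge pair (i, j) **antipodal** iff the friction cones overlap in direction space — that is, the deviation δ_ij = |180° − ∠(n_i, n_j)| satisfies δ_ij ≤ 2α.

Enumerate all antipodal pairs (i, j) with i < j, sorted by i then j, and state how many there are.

count = 6; pairs: (0,3), (0,4), (1,4), (2,5), (2,6), (3,6)

α = atan 0.4 = 21.80°;  2α = 43.60°
n_0 = (-0.1330, -0.9911)
n_1 = (+0.6767, -0.7363)
n_2 = (+0.8284, +0.5602)
n_3 = (+0.3195, +0.9476)
n_4 = (-0.5727, +0.8198)
n_5 = (-0.9777, -0.2100)
n_6 = (-0.6166, -0.7873)
  (0,1): δ = 129.77°  ·
  (0,2): δ = 48.29°  ·
  (0,3): δ = 10.99°  ✓
  (0,4): δ = 42.58°  ✓
  (0,5): δ = 109.77°  ·
  (0,6): δ = 149.58°  ·
  (1,2): δ = 98.52°  ·
  (1,3): δ = 61.21°  ·
  (1,4): δ = 7.65°  ✓
  (1,5): δ = 59.54°  ·
  (1,6): δ = 99.35°  ·
  (2,3): δ = 142.70°  ·
  (2,4): δ = 89.13°  ·
  (2,5): δ = 21.95°  ✓
  (2,6): δ = 17.86°  ✓
  (3,4): δ = 126.43°  ·
  (3,5): δ = 59.25°  ·
  (3,6): δ = 19.44°  ✓
  (4,5): δ = 112.81°  ·
  (4,6): δ = 73.00°  ·
  (5,6): δ = 140.19°  ·
antipodal pairs: 6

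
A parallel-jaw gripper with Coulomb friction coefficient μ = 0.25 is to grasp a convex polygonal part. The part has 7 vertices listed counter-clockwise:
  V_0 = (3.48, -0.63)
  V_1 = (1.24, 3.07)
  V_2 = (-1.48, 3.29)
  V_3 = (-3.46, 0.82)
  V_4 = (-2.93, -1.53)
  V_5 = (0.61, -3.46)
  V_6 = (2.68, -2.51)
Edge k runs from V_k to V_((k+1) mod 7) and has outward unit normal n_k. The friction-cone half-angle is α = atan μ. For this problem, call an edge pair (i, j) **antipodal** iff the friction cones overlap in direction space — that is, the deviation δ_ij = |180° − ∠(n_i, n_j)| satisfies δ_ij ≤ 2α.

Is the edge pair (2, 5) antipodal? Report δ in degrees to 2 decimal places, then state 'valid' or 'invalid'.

α = atan 0.25 = 14.04°;  2α = 28.07°
edge 2: e_2 = (-1.98, -2.47);  n_2 = (-0.7803, +0.6255)
edge 5: e_5 = (+2.07, +0.95);  n_5 = (+0.4171, -0.9089)
∠(n_2, n_5) = 153.37°
δ = |180° − 153.37°| = 26.63°
26.63° ≤ 2α = 28.07°  →  valid

δ = 26.63°, valid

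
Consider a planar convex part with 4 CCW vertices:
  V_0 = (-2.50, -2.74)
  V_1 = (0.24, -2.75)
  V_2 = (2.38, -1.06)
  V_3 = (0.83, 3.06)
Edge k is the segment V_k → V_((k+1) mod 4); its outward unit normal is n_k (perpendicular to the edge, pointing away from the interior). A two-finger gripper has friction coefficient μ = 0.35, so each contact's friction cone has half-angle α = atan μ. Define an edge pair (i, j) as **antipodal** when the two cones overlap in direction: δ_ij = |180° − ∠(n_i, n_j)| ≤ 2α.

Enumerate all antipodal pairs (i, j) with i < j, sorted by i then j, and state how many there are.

count = 1; pairs: (1,3)

α = atan 0.35 = 19.29°;  2α = 38.58°
n_0 = (-0.0036, -1.0000)
n_1 = (+0.6198, -0.7848)
n_2 = (+0.9360, +0.3521)
n_3 = (-0.8672, +0.4979)
  (0,1): δ = 141.49°  ·
  (0,2): δ = 69.17°  ·
  (0,3): δ = 60.35°  ·
  (1,2): δ = 107.68°  ·
  (1,3): δ = 21.84°  ✓
  (2,3): δ = 50.48°  ·
antipodal pairs: 1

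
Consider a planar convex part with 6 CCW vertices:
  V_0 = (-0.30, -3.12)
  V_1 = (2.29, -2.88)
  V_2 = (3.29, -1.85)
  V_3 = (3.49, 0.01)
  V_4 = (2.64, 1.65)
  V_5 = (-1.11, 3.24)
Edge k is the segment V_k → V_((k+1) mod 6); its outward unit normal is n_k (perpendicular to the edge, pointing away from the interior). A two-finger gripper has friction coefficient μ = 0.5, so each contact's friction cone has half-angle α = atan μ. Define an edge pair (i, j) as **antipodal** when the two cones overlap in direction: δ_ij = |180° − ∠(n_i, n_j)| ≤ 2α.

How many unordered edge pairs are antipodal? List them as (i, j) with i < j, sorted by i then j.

count = 4; pairs: (0,4), (1,5), (2,5), (3,5)

α = atan 0.5 = 26.57°;  2α = 53.13°
n_0 = (+0.0923, -0.9957)
n_1 = (+0.7175, -0.6966)
n_2 = (+0.9943, -0.1069)
n_3 = (+0.8878, +0.4602)
n_4 = (+0.3904, +0.9207)
n_5 = (-0.9920, -0.1263)
  (0,1): δ = 139.45°  ·
  (0,2): δ = 101.43°  ·
  (0,3): δ = 67.90°  ·
  (0,4): δ = 28.27°  ✓
  (0,5): δ = 91.96°  ·
  (1,2): δ = 141.98°  ·
  (1,3): δ = 108.45°  ·
  (1,4): δ = 68.82°  ·
  (1,5): δ = 51.41°  ✓
  (2,3): δ = 146.47°  ·
  (2,4): δ = 106.84°  ·
  (2,5): δ = 13.40°  ✓
  (3,4): δ = 140.37°  ·
  (3,5): δ = 20.14°  ✓
  (4,5): δ = 59.77°  ·
antipodal pairs: 4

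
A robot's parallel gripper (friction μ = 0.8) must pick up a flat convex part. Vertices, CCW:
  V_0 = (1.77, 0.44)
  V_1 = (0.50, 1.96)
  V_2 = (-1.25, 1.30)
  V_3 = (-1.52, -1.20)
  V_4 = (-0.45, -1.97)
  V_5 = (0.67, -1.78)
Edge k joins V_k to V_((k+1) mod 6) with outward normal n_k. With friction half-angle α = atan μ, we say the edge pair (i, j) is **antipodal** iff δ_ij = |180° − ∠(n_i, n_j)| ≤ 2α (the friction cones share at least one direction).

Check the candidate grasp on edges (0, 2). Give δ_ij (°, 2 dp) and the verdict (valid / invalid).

α = atan 0.8 = 38.66°;  2α = 77.32°
edge 0: e_0 = (-1.27, +1.52);  n_0 = (+0.7674, +0.6412)
edge 2: e_2 = (-0.27, -2.50);  n_2 = (-0.9942, +0.1074)
∠(n_0, n_2) = 133.96°
δ = |180° − 133.96°| = 46.04°
46.04° ≤ 2α = 77.32°  →  valid

δ = 46.04°, valid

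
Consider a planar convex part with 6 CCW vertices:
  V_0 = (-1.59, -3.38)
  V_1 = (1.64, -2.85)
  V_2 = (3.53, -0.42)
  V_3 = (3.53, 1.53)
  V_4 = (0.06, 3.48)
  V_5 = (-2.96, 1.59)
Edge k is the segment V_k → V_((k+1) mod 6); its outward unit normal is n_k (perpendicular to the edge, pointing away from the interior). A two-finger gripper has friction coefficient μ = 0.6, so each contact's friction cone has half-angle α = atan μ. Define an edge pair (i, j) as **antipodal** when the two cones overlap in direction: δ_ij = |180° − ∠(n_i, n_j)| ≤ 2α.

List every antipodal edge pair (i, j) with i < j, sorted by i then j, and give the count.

count = 7; pairs: (0,3), (0,4), (1,4), (1,5), (2,4), (2,5), (3,5)

α = atan 0.6 = 30.96°;  2α = 61.93°
n_0 = (+0.1619, -0.9868)
n_1 = (+0.7894, -0.6139)
n_2 = (+1.0000, -0.0000)
n_3 = (+0.4899, +0.8718)
n_4 = (-0.5305, +0.8477)
n_5 = (-0.9640, -0.2657)
  (0,1): δ = 137.19°  ·
  (0,2): δ = 99.32°  ·
  (0,3): δ = 38.65°  ✓
  (0,4): δ = 22.72°  ✓
  (0,5): δ = 96.09°  ·
  (1,2): δ = 142.13°  ·
  (1,3): δ = 81.46°  ·
  (1,4): δ = 20.09°  ✓
  (1,5): δ = 53.29°  ✓
  (2,3): δ = 119.33°  ·
  (2,4): δ = 57.96°  ✓
  (2,5): δ = 15.41°  ✓
  (3,4): δ = 118.63°  ·
  (3,5): δ = 45.25°  ✓
  (4,5): δ = 106.63°  ·
antipodal pairs: 7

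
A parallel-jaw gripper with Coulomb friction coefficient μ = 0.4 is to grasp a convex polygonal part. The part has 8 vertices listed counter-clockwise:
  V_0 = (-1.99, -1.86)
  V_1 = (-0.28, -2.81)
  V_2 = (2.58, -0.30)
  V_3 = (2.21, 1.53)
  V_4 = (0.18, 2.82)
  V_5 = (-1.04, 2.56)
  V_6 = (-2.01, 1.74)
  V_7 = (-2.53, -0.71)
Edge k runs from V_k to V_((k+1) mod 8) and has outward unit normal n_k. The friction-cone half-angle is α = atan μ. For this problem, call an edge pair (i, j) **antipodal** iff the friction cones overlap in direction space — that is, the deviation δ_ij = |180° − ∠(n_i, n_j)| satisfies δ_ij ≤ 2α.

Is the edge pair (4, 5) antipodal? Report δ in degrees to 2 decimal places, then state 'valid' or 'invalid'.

δ = 151.82°, invalid

α = atan 0.4 = 21.80°;  2α = 43.60°
edge 4: e_4 = (-1.22, -0.26);  n_4 = (-0.2084, +0.9780)
edge 5: e_5 = (-0.97, -0.82);  n_5 = (-0.6456, +0.7637)
∠(n_4, n_5) = 28.18°
δ = |180° − 28.18°| = 151.82°
151.82° > 2α = 43.60°  →  invalid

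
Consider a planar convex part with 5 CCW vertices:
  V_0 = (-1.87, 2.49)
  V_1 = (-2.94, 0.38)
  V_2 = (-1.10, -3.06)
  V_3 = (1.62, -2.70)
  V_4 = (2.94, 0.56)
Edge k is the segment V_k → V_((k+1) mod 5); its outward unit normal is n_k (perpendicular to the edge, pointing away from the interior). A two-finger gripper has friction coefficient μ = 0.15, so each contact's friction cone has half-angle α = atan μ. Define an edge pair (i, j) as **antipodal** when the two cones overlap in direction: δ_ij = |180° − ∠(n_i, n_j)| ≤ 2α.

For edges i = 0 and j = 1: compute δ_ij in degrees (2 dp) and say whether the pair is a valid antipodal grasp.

δ = 124.97°, invalid

α = atan 0.15 = 8.53°;  2α = 17.06°
edge 0: e_0 = (-1.07, -2.11);  n_0 = (-0.8919, +0.4523)
edge 1: e_1 = (+1.84, -3.44);  n_1 = (-0.8818, -0.4717)
∠(n_0, n_1) = 55.03°
δ = |180° − 55.03°| = 124.97°
124.97° > 2α = 17.06°  →  invalid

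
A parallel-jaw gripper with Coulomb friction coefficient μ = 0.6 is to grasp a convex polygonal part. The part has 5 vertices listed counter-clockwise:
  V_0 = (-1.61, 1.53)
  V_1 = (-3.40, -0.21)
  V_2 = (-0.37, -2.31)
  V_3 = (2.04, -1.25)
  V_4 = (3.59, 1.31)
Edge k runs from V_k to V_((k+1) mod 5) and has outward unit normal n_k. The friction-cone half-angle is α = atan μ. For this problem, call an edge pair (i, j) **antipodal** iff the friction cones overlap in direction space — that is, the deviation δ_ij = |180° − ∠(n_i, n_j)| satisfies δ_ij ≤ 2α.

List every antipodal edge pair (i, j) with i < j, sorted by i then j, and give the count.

α = atan 0.6 = 30.96°;  2α = 61.93°
n_0 = (-0.6970, +0.7171)
n_1 = (-0.5696, -0.8219)
n_2 = (+0.4026, -0.9154)
n_3 = (+0.8554, -0.5179)
n_4 = (+0.0423, +0.9991)
  (0,1): δ = 78.91°  ·
  (0,2): δ = 20.45°  ✓
  (0,3): δ = 14.62°  ✓
  (0,4): δ = 133.39°  ·
  (1,2): δ = 121.53°  ·
  (1,3): δ = 86.47°  ·
  (1,4): δ = 32.30°  ✓
  (2,3): δ = 144.94°  ·
  (2,4): δ = 26.16°  ✓
  (3,4): δ = 61.23°  ✓
antipodal pairs: 5

count = 5; pairs: (0,2), (0,3), (1,4), (2,4), (3,4)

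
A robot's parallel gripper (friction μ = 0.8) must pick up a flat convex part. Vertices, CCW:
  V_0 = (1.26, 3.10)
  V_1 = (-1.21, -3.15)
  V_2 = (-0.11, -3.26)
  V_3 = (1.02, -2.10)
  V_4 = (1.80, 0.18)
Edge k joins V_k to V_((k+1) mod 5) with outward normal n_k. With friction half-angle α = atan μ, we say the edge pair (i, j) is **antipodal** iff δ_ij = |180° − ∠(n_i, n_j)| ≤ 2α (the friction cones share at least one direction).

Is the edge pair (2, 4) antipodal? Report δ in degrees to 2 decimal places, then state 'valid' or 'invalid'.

δ = 125.27°, invalid

α = atan 0.8 = 38.66°;  2α = 77.32°
edge 2: e_2 = (+1.13, +1.16);  n_2 = (+0.7163, -0.6978)
edge 4: e_4 = (-0.54, +2.92);  n_4 = (+0.9833, +0.1818)
∠(n_2, n_4) = 54.73°
δ = |180° − 54.73°| = 125.27°
125.27° > 2α = 77.32°  →  invalid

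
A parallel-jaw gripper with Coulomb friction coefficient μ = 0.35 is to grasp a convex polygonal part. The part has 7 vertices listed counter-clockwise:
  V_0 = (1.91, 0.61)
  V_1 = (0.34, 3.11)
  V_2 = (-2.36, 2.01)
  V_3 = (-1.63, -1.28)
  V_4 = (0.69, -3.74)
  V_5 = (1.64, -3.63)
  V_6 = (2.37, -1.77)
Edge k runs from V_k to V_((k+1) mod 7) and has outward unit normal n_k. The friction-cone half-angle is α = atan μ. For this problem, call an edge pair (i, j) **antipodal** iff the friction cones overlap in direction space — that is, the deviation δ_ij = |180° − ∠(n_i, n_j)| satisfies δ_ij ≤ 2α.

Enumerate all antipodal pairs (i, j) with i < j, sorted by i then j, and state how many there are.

count = 6; pairs: (0,2), (0,3), (1,4), (2,5), (2,6), (3,6)

α = atan 0.35 = 19.29°;  2α = 38.58°
n_0 = (+0.8469, +0.5318)
n_1 = (-0.3773, +0.9261)
n_2 = (-0.9763, -0.2166)
n_3 = (-0.7275, -0.6861)
n_4 = (+0.1150, -0.9934)
n_5 = (+0.9309, -0.3653)
n_6 = (+0.9818, +0.1898)
  (0,1): δ = 99.96°  ·
  (0,2): δ = 19.62°  ✓
  (0,3): δ = 11.19°  ✓
  (0,4): δ = 64.48°  ·
  (0,5): δ = 126.44°  ·
  (0,6): δ = 158.81°  ·
  (1,2): δ = 99.66°  ·
  (1,3): δ = 68.84°  ·
  (1,4): δ = 15.56°  ✓
  (1,5): δ = 46.40°  ·
  (1,6): δ = 78.77°  ·
  (2,3): δ = 149.19°  ·
  (2,4): δ = 95.91°  ·
  (2,5): δ = 33.94°  ✓
  (2,6): δ = 1.57°  ✓
  (3,4): δ = 126.72°  ·
  (3,5): δ = 64.75°  ·
  (3,6): δ = 32.38°  ✓
  (4,5): δ = 118.03°  ·
  (4,6): δ = 85.67°  ·
  (5,6): δ = 147.63°  ·
antipodal pairs: 6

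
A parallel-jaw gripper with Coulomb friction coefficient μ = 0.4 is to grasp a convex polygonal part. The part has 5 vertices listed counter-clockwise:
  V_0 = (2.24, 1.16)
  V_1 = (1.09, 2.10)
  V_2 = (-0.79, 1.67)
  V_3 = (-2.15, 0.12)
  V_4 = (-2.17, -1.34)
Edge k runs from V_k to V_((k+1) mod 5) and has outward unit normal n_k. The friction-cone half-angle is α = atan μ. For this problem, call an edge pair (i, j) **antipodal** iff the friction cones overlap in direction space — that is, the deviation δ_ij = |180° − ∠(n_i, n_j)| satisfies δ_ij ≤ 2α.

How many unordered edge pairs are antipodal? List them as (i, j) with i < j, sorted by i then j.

α = atan 0.4 = 21.80°;  2α = 43.60°
n_0 = (+0.6329, +0.7743)
n_1 = (-0.2230, +0.9748)
n_2 = (-0.7517, +0.6595)
n_3 = (-0.9999, +0.0137)
n_4 = (+0.4932, -0.8699)
  (0,1): δ = 127.85°  ·
  (0,2): δ = 92.00°  ·
  (0,3): δ = 51.52°  ·
  (0,4): δ = 68.81°  ·
  (1,2): δ = 144.15°  ·
  (1,3): δ = 103.67°  ·
  (1,4): δ = 16.67°  ✓
  (2,3): δ = 139.52°  ·
  (2,4): δ = 19.19°  ✓
  (3,4): δ = 59.67°  ·
antipodal pairs: 2

count = 2; pairs: (1,4), (2,4)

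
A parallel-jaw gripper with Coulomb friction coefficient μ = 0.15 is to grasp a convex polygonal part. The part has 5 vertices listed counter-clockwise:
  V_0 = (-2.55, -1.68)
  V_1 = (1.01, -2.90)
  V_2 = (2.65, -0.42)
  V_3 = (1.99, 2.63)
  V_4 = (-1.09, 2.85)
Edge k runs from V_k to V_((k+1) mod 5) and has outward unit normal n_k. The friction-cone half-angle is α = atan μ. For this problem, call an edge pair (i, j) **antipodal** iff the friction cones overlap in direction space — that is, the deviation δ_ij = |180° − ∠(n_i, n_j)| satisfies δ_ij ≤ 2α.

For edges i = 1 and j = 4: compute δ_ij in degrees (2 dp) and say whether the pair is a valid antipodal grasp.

α = atan 0.15 = 8.53°;  2α = 17.06°
edge 1: e_1 = (+1.64, +2.48);  n_1 = (+0.8341, -0.5516)
edge 4: e_4 = (-1.46, -4.53);  n_4 = (-0.9518, +0.3068)
∠(n_1, n_4) = 164.39°
δ = |180° − 164.39°| = 15.61°
15.61° ≤ 2α = 17.06°  →  valid

δ = 15.61°, valid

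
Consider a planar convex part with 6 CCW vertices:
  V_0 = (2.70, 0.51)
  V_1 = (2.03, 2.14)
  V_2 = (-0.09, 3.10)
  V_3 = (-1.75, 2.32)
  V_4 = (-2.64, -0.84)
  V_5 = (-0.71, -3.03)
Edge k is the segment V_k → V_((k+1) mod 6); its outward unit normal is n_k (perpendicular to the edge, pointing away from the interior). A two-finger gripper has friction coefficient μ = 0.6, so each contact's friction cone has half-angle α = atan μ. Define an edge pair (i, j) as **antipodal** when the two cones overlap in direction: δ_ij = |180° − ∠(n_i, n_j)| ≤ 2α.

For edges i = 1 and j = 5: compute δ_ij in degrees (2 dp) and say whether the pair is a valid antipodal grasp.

δ = 70.43°, invalid

α = atan 0.6 = 30.96°;  2α = 61.93°
edge 1: e_1 = (-2.12, +0.96);  n_1 = (+0.4125, +0.9110)
edge 5: e_5 = (+3.41, +3.54);  n_5 = (+0.7202, -0.6938)
∠(n_1, n_5) = 109.57°
δ = |180° − 109.57°| = 70.43°
70.43° > 2α = 61.93°  →  invalid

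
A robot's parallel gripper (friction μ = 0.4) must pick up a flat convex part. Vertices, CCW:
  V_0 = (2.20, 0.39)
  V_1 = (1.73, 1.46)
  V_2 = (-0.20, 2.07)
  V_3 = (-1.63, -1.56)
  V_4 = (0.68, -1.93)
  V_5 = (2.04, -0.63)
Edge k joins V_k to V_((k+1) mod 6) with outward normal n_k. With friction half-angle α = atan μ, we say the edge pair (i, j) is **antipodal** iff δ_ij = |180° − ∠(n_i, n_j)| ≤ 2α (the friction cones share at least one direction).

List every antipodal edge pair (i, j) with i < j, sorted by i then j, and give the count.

α = atan 0.4 = 21.80°;  2α = 43.60°
n_0 = (+0.9156, +0.4022)
n_1 = (+0.3014, +0.9535)
n_2 = (-0.9304, +0.3665)
n_3 = (-0.1582, -0.9874)
n_4 = (+0.6910, -0.7229)
n_5 = (+0.9879, -0.1550)
  (0,1): δ = 131.25°  ·
  (0,2): δ = 45.22°  ·
  (0,3): δ = 57.19°  ·
  (0,4): δ = 109.99°  ·
  (0,5): δ = 147.37°  ·
  (1,2): δ = 93.96°  ·
  (1,3): δ = 8.44°  ✓
  (1,4): δ = 61.25°  ·
  (1,5): δ = 98.62°  ·
  (2,3): δ = 77.60°  ·
  (2,4): δ = 24.79°  ✓
  (2,5): δ = 12.59°  ✓
  (3,4): δ = 127.19°  ·
  (3,5): δ = 89.81°  ·
  (4,5): δ = 142.62°  ·
antipodal pairs: 3

count = 3; pairs: (1,3), (2,4), (2,5)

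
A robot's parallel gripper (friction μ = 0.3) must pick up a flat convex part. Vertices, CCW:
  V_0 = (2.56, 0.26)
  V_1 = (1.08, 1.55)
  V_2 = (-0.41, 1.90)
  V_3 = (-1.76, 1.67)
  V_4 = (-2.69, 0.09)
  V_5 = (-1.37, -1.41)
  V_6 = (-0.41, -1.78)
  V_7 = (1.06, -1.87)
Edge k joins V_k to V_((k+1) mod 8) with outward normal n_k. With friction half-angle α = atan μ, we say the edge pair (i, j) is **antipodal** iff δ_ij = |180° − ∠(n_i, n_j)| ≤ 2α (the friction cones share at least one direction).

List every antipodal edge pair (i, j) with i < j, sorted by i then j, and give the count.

count = 7; pairs: (0,4), (0,5), (1,5), (1,6), (2,5), (2,6), (3,7)

α = atan 0.3 = 16.70°;  2α = 33.40°
n_0 = (+0.6571, +0.7538)
n_1 = (+0.2287, +0.9735)
n_2 = (-0.1680, +0.9858)
n_3 = (-0.8618, +0.5073)
n_4 = (-0.7507, -0.6606)
n_5 = (-0.3596, -0.9331)
n_6 = (-0.0611, -0.9981)
n_7 = (+0.8176, -0.5758)
  (0,1): δ = 152.14°  ·
  (0,2): δ = 129.26°  ·
  (0,3): δ = 79.41°  ·
  (0,4): δ = 7.58°  ✓
  (0,5): δ = 20.00°  ✓
  (0,6): δ = 37.57°  ·
  (0,7): δ = 95.92°  ·
  (1,2): δ = 157.11°  ·
  (1,3): δ = 107.26°  ·
  (1,4): δ = 35.43°  ·
  (1,5): δ = 7.86°  ✓
  (1,6): δ = 9.72°  ✓
  (1,7): δ = 68.06°  ·
  (2,3): δ = 130.15°  ·
  (2,4): δ = 58.32°  ·
  (2,5): δ = 30.75°  ✓
  (2,6): δ = 13.17°  ✓
  (2,7): δ = 45.18°  ·
  (3,4): δ = 108.17°  ·
  (3,5): δ = 80.60°  ·
  (3,6): δ = 63.02°  ·
  (3,7): δ = 4.67°  ✓
  (4,5): δ = 152.43°  ·
  (4,6): δ = 134.85°  ·
  (4,7): δ = 76.50°  ·
  (5,6): δ = 162.43°  ·
  (5,7): δ = 104.08°  ·
  (6,7): δ = 121.65°  ·
antipodal pairs: 7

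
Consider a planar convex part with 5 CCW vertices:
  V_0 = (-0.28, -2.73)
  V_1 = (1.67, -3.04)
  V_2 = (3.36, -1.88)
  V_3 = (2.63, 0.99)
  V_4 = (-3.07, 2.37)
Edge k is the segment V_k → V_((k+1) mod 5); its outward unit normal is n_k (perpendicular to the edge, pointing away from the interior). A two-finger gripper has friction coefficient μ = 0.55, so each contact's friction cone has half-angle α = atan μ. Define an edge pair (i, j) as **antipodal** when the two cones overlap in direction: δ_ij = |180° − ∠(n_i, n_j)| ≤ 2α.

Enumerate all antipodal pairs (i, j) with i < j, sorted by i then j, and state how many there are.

count = 4; pairs: (0,3), (1,3), (2,4), (3,4)

α = atan 0.55 = 28.81°;  2α = 57.62°
n_0 = (-0.1570, -0.9876)
n_1 = (+0.5659, -0.8245)
n_2 = (+0.9691, +0.2465)
n_3 = (+0.2353, +0.9719)
n_4 = (-0.8773, -0.4799)
  (0,1): δ = 136.50°  ·
  (0,2): δ = 66.70°  ·
  (0,3): δ = 4.58°  ✓
  (0,4): δ = 127.71°  ·
  (1,2): δ = 110.19°  ·
  (1,3): δ = 48.08°  ✓
  (1,4): δ = 84.22°  ·
  (2,3): δ = 117.88°  ·
  (2,4): δ = 14.41°  ✓
  (3,4): δ = 47.71°  ✓
antipodal pairs: 4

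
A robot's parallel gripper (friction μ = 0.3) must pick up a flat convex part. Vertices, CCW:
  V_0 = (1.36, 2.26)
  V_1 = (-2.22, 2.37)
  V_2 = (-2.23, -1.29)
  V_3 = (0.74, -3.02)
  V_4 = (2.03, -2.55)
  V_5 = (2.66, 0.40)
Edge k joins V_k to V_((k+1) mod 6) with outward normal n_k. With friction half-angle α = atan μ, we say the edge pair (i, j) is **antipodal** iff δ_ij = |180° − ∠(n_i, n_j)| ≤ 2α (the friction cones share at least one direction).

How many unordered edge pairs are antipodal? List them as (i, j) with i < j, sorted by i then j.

count = 4; pairs: (0,2), (0,3), (1,4), (2,5)

α = atan 0.3 = 16.70°;  2α = 33.40°
n_0 = (+0.0307, +0.9995)
n_1 = (-1.0000, +0.0027)
n_2 = (-0.5033, -0.8641)
n_3 = (+0.3423, -0.9396)
n_4 = (+0.9779, -0.2088)
n_5 = (+0.8196, +0.5729)
  (0,1): δ = 88.40°  ·
  (0,2): δ = 28.46°  ✓
  (0,3): δ = 21.78°  ✓
  (0,4): δ = 79.70°  ·
  (0,5): δ = 126.71°  ·
  (1,2): δ = 120.06°  ·
  (1,3): δ = 69.82°  ·
  (1,4): δ = 11.90°  ✓
  (1,5): δ = 35.11°  ·
  (2,3): δ = 129.76°  ·
  (2,4): δ = 71.83°  ·
  (2,5): δ = 24.83°  ✓
  (3,4): δ = 122.07°  ·
  (3,5): δ = 75.07°  ·
  (4,5): δ = 132.99°  ·
antipodal pairs: 4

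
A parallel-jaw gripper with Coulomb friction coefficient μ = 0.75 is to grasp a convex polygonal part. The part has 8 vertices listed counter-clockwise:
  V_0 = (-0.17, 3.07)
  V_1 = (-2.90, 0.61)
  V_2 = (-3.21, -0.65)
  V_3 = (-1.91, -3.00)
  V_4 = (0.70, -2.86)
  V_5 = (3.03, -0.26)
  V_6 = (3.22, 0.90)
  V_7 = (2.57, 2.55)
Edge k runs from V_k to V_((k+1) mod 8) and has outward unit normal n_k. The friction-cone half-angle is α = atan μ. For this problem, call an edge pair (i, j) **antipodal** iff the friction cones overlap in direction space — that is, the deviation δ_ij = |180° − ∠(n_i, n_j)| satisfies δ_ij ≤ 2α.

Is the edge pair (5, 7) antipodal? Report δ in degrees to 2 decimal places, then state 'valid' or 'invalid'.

α = atan 0.75 = 36.87°;  2α = 73.74°
edge 5: e_5 = (+0.19, +1.16);  n_5 = (+0.9868, -0.1616)
edge 7: e_7 = (-2.74, +0.52);  n_7 = (+0.1865, +0.9825)
∠(n_5, n_7) = 88.56°
δ = |180° − 88.56°| = 91.44°
91.44° > 2α = 73.74°  →  invalid

δ = 91.44°, invalid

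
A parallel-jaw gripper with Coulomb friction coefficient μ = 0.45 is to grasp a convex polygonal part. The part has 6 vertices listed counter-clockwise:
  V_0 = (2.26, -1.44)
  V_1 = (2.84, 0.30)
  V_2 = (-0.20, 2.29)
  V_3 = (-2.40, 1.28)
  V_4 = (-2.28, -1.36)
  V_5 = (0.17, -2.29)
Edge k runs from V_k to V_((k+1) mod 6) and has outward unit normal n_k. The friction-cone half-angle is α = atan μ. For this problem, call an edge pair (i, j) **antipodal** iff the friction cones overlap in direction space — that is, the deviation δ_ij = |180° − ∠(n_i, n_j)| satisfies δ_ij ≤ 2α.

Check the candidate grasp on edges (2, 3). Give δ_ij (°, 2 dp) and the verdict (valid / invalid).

α = atan 0.45 = 24.23°;  2α = 48.46°
edge 2: e_2 = (-2.20, -1.01);  n_2 = (-0.4172, +0.9088)
edge 3: e_3 = (+0.12, -2.64);  n_3 = (-0.9990, -0.0454)
∠(n_2, n_3) = 67.94°
δ = |180° − 67.94°| = 112.06°
112.06° > 2α = 48.46°  →  invalid

δ = 112.06°, invalid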